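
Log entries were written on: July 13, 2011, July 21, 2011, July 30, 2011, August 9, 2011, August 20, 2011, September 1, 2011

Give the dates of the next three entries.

September 14, 2011; September 28, 2011; October 13, 2011

Gaps: 8, 9, 10, 11, 12 days — each gap is 1 larger than the previous one.
Next gap: 13 days. September 1, 2011 + 13 days = September 14, 2011.
Next gap: 14 days. September 14, 2011 + 14 days = September 28, 2011.
Next gap: 15 days. September 28, 2011 + 15 days = October 13, 2011.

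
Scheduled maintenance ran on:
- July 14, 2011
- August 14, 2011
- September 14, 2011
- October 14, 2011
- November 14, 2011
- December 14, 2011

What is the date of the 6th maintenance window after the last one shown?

June 14, 2012

Each date is the 14th; the gaps (31, 31, 30, 31, 30) track the month lengths.
The rule is the 14th of each month.
Next: January 2012 → January 14, 2012.
February 2012: February 14, 2012.
March 2012: March 14, 2012.
Next: April 2012 → April 14, 2012.
Next: May 2012 → May 14, 2012.
June 2012: June 14, 2012.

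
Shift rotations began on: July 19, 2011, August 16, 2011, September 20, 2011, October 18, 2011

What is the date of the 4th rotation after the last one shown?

February 21, 2012

All dates are Tuesdays, 28, 35, 28 days apart.
Specifically, the 3rd Tuesday of each month.
November 2011 — 3rd Tuesday is November 15, 2011.
3rd Tuesday of December 2011: December 20, 2011.
January 2012 — 3rd Tuesday is January 17, 2012.
February 2012 — 3rd Tuesday is February 21, 2012.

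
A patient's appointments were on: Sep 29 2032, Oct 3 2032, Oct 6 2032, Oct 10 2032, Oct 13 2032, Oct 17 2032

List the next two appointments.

Every event lands on a Wednesday or Sunday (gaps cycle 4, 3, 4, 3, 4).
So the schedule is: every Wednesday and Sunday.
Next Wednesday: Oct 20 2032.
Next Sunday: Oct 24 2032.

Oct 20 2032, Oct 24 2032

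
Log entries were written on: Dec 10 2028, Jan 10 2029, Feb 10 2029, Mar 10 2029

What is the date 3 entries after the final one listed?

The day-of-month is always 10 (31, 31, 28 days between events).
So this recurs on the 10th of each month.
Next: April 2029 → Apr 10 2029.
Next: May 2029 → May 10 2029.
June 2029: Jun 10 2029.

Jun 10 2029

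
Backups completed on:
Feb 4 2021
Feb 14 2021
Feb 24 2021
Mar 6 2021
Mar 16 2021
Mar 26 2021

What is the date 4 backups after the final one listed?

Gaps between consecutive events: 10, 10, 10, 10, 10 days — a constant 10-day interval.
Mar 26 2021 + 10 days = Apr 5 2021.
Apr 5 2021 + 10 days = Apr 15 2021.
Apr 15 2021 + 10 days = Apr 25 2021.
Apr 25 2021 + 10 days = May 5 2021.

May 5 2021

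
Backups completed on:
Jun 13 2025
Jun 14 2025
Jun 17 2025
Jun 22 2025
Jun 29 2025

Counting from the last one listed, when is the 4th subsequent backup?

Gaps: 1, 3, 5, 7 days — each gap is 2 larger than the previous one.
Next gap: 9 days. Jun 29 2025 + 9 days = Jul 8 2025.
Next gap: 11 days. Jul 8 2025 + 11 days = Jul 19 2025.
Next gap: 13 days. Jul 19 2025 + 13 days = Aug 1 2025.
Next gap: 15 days. Aug 1 2025 + 15 days = Aug 16 2025.

Aug 16 2025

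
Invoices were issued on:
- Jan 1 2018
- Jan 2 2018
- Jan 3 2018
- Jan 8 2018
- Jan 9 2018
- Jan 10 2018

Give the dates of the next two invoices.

Gaps: 1, 1, 5, 1, 1 days — not constant, but cyclic with period 3.
The events fall on every Monday, Tuesday and Wednesday.
The following Monday is Jan 15 2018.
Next Tuesday: Jan 16 2018.

Jan 15 2018, Jan 16 2018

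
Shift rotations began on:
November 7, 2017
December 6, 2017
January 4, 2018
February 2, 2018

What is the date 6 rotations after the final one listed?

July 26, 2018

The spacing is 29, 29, 29 days — always 29 days.
February 2, 2018 + 29 days = March 3, 2018.
March 3, 2018 + 29 days = April 1, 2018.
April 1, 2018 + 29 days = April 30, 2018.
April 30, 2018 + 29 days = May 29, 2018.
May 29, 2018 + 29 days = June 27, 2018.
June 27, 2018 + 29 days = July 26, 2018.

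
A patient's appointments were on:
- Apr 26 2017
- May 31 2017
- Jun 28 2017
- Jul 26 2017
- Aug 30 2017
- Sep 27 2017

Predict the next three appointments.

Oct 25 2017, Nov 29 2017, Dec 27 2017

These are Wednesdays with 35, 28, 28, 35, 28-day gaps.
Each is the final Wednesday of its month — May 31 2017 is past the 28th, so '4th Wednesday' doesn't fit.
October 2017 ends with Wednesday Oct 25 2017.
Last Wednesday of November 2017: Nov 29 2017.
Last Wednesday of December 2017: Dec 27 2017.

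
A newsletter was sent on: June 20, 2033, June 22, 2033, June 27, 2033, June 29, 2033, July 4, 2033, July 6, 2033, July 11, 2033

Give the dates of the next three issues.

Every event lands on a Monday or Wednesday (gaps cycle 2, 5, 2, 5, 2, 5).
So the schedule is: every Monday and Wednesday.
The following Wednesday is July 13, 2033.
Next Monday: July 18, 2033.
The following Wednesday is July 20, 2033.

July 13, 2033; July 18, 2033; July 20, 2033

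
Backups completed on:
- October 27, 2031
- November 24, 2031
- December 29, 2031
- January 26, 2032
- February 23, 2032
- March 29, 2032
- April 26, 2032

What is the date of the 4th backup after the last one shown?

Every date is a Monday; gaps 28, 35, 28, 28, 35, 28 days.
Each is the last Monday of its month (at least one falls on the 29th or later, ruling out '4th Monday').
Last Monday of May 2032: May 31, 2032.
June 2032 ends with Monday June 28, 2032.
Last Monday of July 2032: July 26, 2032.
Last Monday of August 2032: August 30, 2032.

August 30, 2032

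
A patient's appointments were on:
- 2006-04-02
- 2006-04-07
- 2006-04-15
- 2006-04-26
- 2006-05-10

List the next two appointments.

The spacing grows by 3 each time: 5, 8, 11, 14 days.
Next gap: 17 days. 2006-05-10 + 17 days = 2006-05-27.
Next gap: 20 days. 2006-05-27 + 20 days = 2006-06-16.

2006-05-27, 2006-06-16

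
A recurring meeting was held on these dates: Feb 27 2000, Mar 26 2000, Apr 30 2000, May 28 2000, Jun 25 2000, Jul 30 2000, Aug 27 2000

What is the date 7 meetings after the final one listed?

These are Sundays with 28, 35, 28, 28, 35, 28-day gaps.
Each is the final Sunday of its month — Apr 30 2000 is past the 28th, so '4th Sunday' doesn't fit.
September 2000 ends with Sunday Sep 24 2000.
October 2000 ends with Sunday Oct 29 2000.
Last Sunday of November 2000: Nov 26 2000.
December 2000 ends with Sunday Dec 31 2000.
Last Sunday of January 2001: Jan 28 2001.
February 2001 ends with Sunday Feb 25 2001.
Last Sunday of March 2001: Mar 25 2001.

Mar 25 2001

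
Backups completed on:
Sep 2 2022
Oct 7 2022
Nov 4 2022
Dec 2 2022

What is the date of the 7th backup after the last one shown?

These are Fridays at 28- or 35-day spacing (35, 28, 28).
The pattern: 1st Friday of the month.
January 2023 — 1st Friday is Jan 6 2023.
February 2023 — 1st Friday is Feb 3 2023.
1st Friday of March 2023: Mar 3 2023.
1st Friday of April 2023: Apr 7 2023.
1st Friday of May 2023: May 5 2023.
1st Friday of June 2023: Jun 2 2023.
1st Friday of July 2023: Jul 7 2023.

Jul 7 2023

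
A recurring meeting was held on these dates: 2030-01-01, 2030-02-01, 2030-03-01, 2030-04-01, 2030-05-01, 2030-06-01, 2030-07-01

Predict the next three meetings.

The day-of-month is always 1 (31, 28, 31, 30, 31, 30 days between events).
So this recurs on the 1st of each month.
August 2030: 2030-08-01.
September 2030: 2030-09-01.
October 2030: 2030-10-01.

2030-08-01, 2030-09-01, 2030-10-01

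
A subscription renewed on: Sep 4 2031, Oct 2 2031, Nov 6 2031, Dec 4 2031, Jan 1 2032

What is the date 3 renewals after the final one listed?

Gaps: 28, 35, 28, 28 days — a mix of 28 and 35. Every date is a Thursday.
Each is the 1st Thursday of its month.
February 2032 — 1st Thursday is Feb 5 2032.
March 2032 — 1st Thursday is Mar 4 2032.
1st Thursday of April 2032: Apr 1 2032.

Apr 1 2032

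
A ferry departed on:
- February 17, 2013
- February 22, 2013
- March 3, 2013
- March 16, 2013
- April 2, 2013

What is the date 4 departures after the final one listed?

July 19, 2013

Intervals are 5, 9, 13, 17 days — an arithmetic progression with common difference 4.
Next gap: 21 days. April 2, 2013 + 21 days = April 23, 2013.
Next gap: 25 days. April 23, 2013 + 25 days = May 18, 2013.
Next gap: 29 days. May 18, 2013 + 29 days = June 16, 2013.
Next gap: 33 days. June 16, 2013 + 33 days = July 19, 2013.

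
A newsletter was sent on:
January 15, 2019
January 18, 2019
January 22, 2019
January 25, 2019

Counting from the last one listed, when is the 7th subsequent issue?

Gaps: 3, 4, 3 days — not constant, but cyclic with period 2.
The events fall on every Tuesday and Friday.
Next Tuesday: January 29, 2019.
Next Friday: February 1, 2019.
The following Tuesday is February 5, 2019.
The following Friday is February 8, 2019.
Next Tuesday: February 12, 2019.
The following Friday is February 15, 2019.
The following Tuesday is February 19, 2019.

February 19, 2019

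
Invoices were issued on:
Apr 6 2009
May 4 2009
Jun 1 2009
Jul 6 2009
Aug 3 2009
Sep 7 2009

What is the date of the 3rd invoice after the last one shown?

Dec 7 2009

Gaps: 28, 28, 35, 28, 35 days — a mix of 28 and 35. Every date is a Monday.
Each is the 1st Monday of its month.
1st Monday of October 2009: Oct 5 2009.
November 2009 — 1st Monday is Nov 2 2009.
December 2009 — 1st Monday is Dec 7 2009.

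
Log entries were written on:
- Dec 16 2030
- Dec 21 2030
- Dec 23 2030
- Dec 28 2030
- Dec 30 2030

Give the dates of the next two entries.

Every event lands on a Monday or Saturday (gaps cycle 5, 2, 5, 2).
So the schedule is: every Monday and Saturday.
Next Saturday: Jan 4 2031.
Next Monday: Jan 6 2031.

Jan 4 2031, Jan 6 2031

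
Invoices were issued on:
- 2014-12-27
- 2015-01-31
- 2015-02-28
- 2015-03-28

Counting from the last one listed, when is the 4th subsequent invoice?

2015-07-25

Every date is a Saturday; gaps 35, 28, 28 days.
Each is the last Saturday of its month (at least one falls on the 29th or later, ruling out '4th Saturday').
April 2015 ends with Saturday 2015-04-25.
May 2015 ends with Saturday 2015-05-30.
Last Saturday of June 2015: 2015-06-27.
July 2015 ends with Saturday 2015-07-25.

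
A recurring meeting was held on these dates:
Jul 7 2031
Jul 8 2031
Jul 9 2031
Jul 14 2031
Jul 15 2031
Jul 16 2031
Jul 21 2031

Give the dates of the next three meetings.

The gap pattern 1, 1, 5, 1, 1, 5 repeats every 3 events.
These are the Mondays, Tuesdays and Wednesdays of each week.
The following Tuesday is Jul 22 2031.
Next Wednesday: Jul 23 2031.
Next Monday: Jul 28 2031.

Jul 22 2031, Jul 23 2031, Jul 28 2031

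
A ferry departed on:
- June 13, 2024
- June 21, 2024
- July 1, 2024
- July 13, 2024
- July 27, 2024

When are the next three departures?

August 12, 2024; August 30, 2024; September 19, 2024

Intervals are 8, 10, 12, 14 days — an arithmetic progression with common difference 2.
Next gap: 16 days. July 27, 2024 + 16 days = August 12, 2024.
Next gap: 18 days. August 12, 2024 + 18 days = August 30, 2024.
Next gap: 20 days. August 30, 2024 + 20 days = September 19, 2024.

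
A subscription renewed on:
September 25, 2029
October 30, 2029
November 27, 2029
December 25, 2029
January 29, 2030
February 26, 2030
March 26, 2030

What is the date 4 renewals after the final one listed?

July 30, 2030

Every date is a Tuesday; gaps 35, 28, 28, 35, 28, 28 days.
Each is the last Tuesday of its month (at least one falls on the 29th or later, ruling out '4th Tuesday').
Last Tuesday of April 2030: April 30, 2030.
May 2030 ends with Tuesday May 28, 2030.
June 2030 ends with Tuesday June 25, 2030.
July 2030 ends with Tuesday July 30, 2030.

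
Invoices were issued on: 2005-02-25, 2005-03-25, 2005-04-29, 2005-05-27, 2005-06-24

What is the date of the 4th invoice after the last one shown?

These are Fridays with 28, 35, 28, 28-day gaps.
Each is the final Friday of its month — 2005-04-29 is past the 28th, so '4th Friday' doesn't fit.
July 2005 ends with Friday 2005-07-29.
Last Friday of August 2005: 2005-08-26.
September 2005 ends with Friday 2005-09-30.
October 2005 ends with Friday 2005-10-28.

2005-10-28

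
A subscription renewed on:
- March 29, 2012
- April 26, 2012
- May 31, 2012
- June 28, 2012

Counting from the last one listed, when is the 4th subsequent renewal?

October 25, 2012

All Thursdays; the gaps (28, 35, 28) vary with month length.
This is the last Thursday of each month.
Last Thursday of July 2012: July 26, 2012.
August 2012 ends with Thursday August 30, 2012.
September 2012 ends with Thursday September 27, 2012.
October 2012 ends with Thursday October 25, 2012.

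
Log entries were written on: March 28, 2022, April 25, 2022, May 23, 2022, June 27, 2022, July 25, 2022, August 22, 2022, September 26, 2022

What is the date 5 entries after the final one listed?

All dates are Mondays, 28, 28, 35, 28, 28, 35 days apart.
Specifically, the 4th Monday of each month.
October 2022 — 4th Monday is October 24, 2022.
November 2022 — 4th Monday is November 28, 2022.
December 2022 — 4th Monday is December 26, 2022.
January 2023 — 4th Monday is January 23, 2023.
February 2023 — 4th Monday is February 27, 2023.

February 27, 2023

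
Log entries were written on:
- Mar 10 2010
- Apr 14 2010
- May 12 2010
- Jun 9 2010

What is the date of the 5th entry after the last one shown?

These are Wednesdays at 28- or 35-day spacing (35, 28, 28).
The pattern: 2nd Wednesday of the month.
July 2010 — 2nd Wednesday is Jul 14 2010.
August 2010 — 2nd Wednesday is Aug 11 2010.
September 2010 — 2nd Wednesday is Sep 8 2010.
October 2010 — 2nd Wednesday is Oct 13 2010.
November 2010 — 2nd Wednesday is Nov 10 2010.

Nov 10 2010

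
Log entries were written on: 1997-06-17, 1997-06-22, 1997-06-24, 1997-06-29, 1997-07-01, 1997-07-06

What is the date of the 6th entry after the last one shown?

1997-07-27

Gaps: 5, 2, 5, 2, 5 days — not constant, but cyclic with period 2.
The events fall on every Tuesday and Sunday.
The following Tuesday is 1997-07-08.
The following Sunday is 1997-07-13.
Next Tuesday: 1997-07-15.
The following Sunday is 1997-07-20.
Next Tuesday: 1997-07-22.
Next Sunday: 1997-07-27.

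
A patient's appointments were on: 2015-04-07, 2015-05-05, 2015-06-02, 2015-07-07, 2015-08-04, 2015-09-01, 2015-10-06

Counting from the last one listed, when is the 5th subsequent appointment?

2016-03-01

These are Tuesdays at 28- or 35-day spacing (28, 28, 35, 28, 28, 35).
The pattern: 1st Tuesday of the month.
November 2015 — 1st Tuesday is 2015-11-03.
1st Tuesday of December 2015: 2015-12-01.
1st Tuesday of January 2016: 2016-01-05.
February 2016 — 1st Tuesday is 2016-02-02.
March 2016 — 1st Tuesday is 2016-03-01.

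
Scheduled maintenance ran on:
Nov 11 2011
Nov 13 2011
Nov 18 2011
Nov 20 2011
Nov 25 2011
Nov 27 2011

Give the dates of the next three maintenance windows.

Dec 2 2011, Dec 4 2011, Dec 9 2011

Every event lands on a Friday or Sunday (gaps cycle 2, 5, 2, 5, 2).
So the schedule is: every Friday and Sunday.
Next Friday: Dec 2 2011.
Next Sunday: Dec 4 2011.
Next Friday: Dec 9 2011.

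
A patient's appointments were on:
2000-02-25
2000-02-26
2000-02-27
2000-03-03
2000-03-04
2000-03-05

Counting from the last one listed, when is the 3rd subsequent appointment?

Gaps: 1, 1, 5, 1, 1 days — not constant, but cyclic with period 3.
The events fall on every Friday, Saturday and Sunday.
The following Friday is 2000-03-10.
Next Saturday: 2000-03-11.
Next Sunday: 2000-03-12.

2000-03-12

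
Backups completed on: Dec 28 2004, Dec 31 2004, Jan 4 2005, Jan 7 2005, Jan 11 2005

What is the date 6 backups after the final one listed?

Feb 1 2005

Gaps: 3, 4, 3, 4 days — not constant, but cyclic with period 2.
The events fall on every Tuesday and Friday.
The following Friday is Jan 14 2005.
Next Tuesday: Jan 18 2005.
The following Friday is Jan 21 2005.
The following Tuesday is Jan 25 2005.
Next Friday: Jan 28 2005.
The following Tuesday is Feb 1 2005.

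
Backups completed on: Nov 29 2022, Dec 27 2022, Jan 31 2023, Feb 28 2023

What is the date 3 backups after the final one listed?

All Tuesdays; the gaps (28, 35, 28) vary with month length.
This is the last Tuesday of each month.
Last Tuesday of March 2023: Mar 28 2023.
April 2023 ends with Tuesday Apr 25 2023.
Last Tuesday of May 2023: May 30 2023.

May 30 2023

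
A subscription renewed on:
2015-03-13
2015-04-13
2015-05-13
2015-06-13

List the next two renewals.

The day-of-month is always 13 (31, 30, 31 days between events).
So this recurs on the 13th of each month.
July 2015: 2015-07-13.
Next: August 2015 → 2015-08-13.

2015-07-13, 2015-08-13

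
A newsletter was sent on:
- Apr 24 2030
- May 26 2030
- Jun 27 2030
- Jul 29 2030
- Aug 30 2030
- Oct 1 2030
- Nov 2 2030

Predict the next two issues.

Dec 4 2030, Jan 5 2031

Every event comes 32 days after the last (32, 32, 32, 32, 32, 32).
Nov 2 2030 + 32 days = Dec 4 2030.
Dec 4 2030 + 32 days = Jan 5 2031.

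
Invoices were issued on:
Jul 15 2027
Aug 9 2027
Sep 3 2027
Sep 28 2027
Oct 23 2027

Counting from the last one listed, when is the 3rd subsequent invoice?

Jan 6 2028

Every event comes 25 days after the last (25, 25, 25, 25).
Oct 23 2027 + 25 days = Nov 17 2027.
Nov 17 2027 + 25 days = Dec 12 2027.
Dec 12 2027 + 25 days = Jan 6 2028.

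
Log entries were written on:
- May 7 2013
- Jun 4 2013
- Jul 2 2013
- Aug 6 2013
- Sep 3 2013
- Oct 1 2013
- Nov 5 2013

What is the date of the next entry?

All dates are Tuesdays, 28, 28, 35, 28, 28, 35 days apart.
Specifically, the 1st Tuesday of each month.
1st Tuesday of December 2013: Dec 3 2013.

Dec 3 2013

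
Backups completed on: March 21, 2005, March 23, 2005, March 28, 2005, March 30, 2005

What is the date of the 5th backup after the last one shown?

Gaps: 2, 5, 2 days — not constant, but cyclic with period 2.
The events fall on every Monday and Wednesday.
Next Monday: April 4, 2005.
Next Wednesday: April 6, 2005.
Next Monday: April 11, 2005.
Next Wednesday: April 13, 2005.
The following Monday is April 18, 2005.

April 18, 2005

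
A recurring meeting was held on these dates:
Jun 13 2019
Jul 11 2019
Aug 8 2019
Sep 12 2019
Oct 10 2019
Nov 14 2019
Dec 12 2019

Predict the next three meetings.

All dates are Thursdays, 28, 28, 35, 28, 35, 28 days apart.
Specifically, the 2nd Thursday of each month.
January 2020 — 2nd Thursday is Jan 9 2020.
2nd Thursday of February 2020: Feb 13 2020.
March 2020 — 2nd Thursday is Mar 12 2020.

Jan 9 2020, Feb 13 2020, Mar 12 2020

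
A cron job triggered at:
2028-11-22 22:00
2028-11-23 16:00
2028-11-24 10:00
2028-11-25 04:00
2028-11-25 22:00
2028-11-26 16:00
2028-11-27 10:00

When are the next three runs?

Spacing: 18, 18, 18, 18, 18, 18 h — constant 18 h.
2028-11-27 10:00 + 18 h = 2028-11-28 04:00.
2028-11-28 04:00 + 18 h = 2028-11-28 22:00.
2028-11-28 22:00 + 18 h = 2028-11-29 16:00.

2028-11-28 04:00, 2028-11-28 22:00, 2028-11-29 16:00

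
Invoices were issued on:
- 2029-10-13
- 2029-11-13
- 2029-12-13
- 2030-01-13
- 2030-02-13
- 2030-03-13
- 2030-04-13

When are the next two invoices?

Gaps: 31, 30, 31, 31, 28, 31 days — not constant. Every event is on the 13th of the month.
Pattern: the 13th of each month.
May 2030: 2030-05-13.
June 2030: 2030-06-13.

2030-05-13, 2030-06-13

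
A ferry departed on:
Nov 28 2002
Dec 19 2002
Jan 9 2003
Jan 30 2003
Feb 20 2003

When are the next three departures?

Mar 13 2003, Apr 3 2003, Apr 24 2003

Every event comes 21 days after the last (21, 21, 21, 21).
Feb 20 2003 + 21 days = Mar 13 2003.
Mar 13 2003 + 21 days = Apr 3 2003.
Apr 3 2003 + 21 days = Apr 24 2003.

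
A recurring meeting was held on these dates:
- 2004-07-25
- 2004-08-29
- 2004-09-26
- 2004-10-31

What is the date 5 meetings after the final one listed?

All Sundays; the gaps (35, 28, 35) vary with month length.
This is the last Sunday of each month.
Last Sunday of November 2004: 2004-11-28.
Last Sunday of December 2004: 2004-12-26.
Last Sunday of January 2005: 2005-01-30.
Last Sunday of February 2005: 2005-02-27.
March 2005 ends with Sunday 2005-03-27.

2005-03-27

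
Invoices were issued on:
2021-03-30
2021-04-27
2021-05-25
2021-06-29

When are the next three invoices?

Every date is a Tuesday; gaps 28, 28, 35 days.
Each is the last Tuesday of its month (at least one falls on the 29th or later, ruling out '4th Tuesday').
Last Tuesday of July 2021: 2021-07-27.
August 2021 ends with Tuesday 2021-08-31.
Last Tuesday of September 2021: 2021-09-28.

2021-07-27, 2021-08-31, 2021-09-28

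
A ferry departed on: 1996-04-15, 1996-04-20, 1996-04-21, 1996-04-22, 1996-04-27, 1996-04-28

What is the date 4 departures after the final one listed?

1996-05-06

The gap pattern 5, 1, 1, 5, 1 repeats every 3 events.
These are the Mondays, Saturdays and Sundays of each week.
The following Monday is 1996-04-29.
Next Saturday: 1996-05-04.
The following Sunday is 1996-05-05.
The following Monday is 1996-05-06.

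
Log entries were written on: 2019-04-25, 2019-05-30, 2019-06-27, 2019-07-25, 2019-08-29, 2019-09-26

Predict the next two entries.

Every date is a Thursday; gaps 35, 28, 28, 35, 28 days.
Each is the last Thursday of its month (at least one falls on the 29th or later, ruling out '4th Thursday').
October 2019 ends with Thursday 2019-10-31.
Last Thursday of November 2019: 2019-11-28.

2019-10-31, 2019-11-28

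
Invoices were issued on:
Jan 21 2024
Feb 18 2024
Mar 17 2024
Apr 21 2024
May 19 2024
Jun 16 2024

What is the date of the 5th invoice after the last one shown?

Nov 17 2024

These are Sundays at 28- or 35-day spacing (28, 28, 35, 28, 28).
The pattern: 3rd Sunday of the month.
July 2024 — 3rd Sunday is Jul 21 2024.
3rd Sunday of August 2024: Aug 18 2024.
September 2024 — 3rd Sunday is Sep 15 2024.
October 2024 — 3rd Sunday is Oct 20 2024.
November 2024 — 3rd Sunday is Nov 17 2024.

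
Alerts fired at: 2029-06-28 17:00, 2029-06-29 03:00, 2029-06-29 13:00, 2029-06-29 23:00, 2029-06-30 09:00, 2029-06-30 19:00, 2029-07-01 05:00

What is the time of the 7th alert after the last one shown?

2029-07-04 03:00

The interval is a steady 10 hours (10, 10, 10, 10, 10, 10).
2029-07-01 05:00 + 10 h = 2029-07-01 15:00.
2029-07-01 15:00 + 10 h = 2029-07-02 01:00.
2029-07-02 01:00 + 10 h = 2029-07-02 11:00.
2029-07-02 11:00 + 10 h = 2029-07-02 21:00.
2029-07-02 21:00 + 10 h = 2029-07-03 07:00.
2029-07-03 07:00 + 10 h = 2029-07-03 17:00.
2029-07-03 17:00 + 10 h = 2029-07-04 03:00.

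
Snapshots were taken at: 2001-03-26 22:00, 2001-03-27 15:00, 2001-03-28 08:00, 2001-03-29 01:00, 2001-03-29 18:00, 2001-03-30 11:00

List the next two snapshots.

Gaps: 17, 17, 17, 17, 17 hours — each event is 17 hours after the previous one.
2001-03-30 11:00 + 17 h = 2001-03-31 04:00.
2001-03-31 04:00 + 17 h = 2001-03-31 21:00.

2001-03-31 04:00, 2001-03-31 21:00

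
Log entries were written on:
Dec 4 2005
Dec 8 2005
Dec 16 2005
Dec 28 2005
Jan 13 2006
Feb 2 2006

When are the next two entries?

Feb 26 2006, Mar 26 2006

Intervals are 4, 8, 12, 16, 20 days — an arithmetic progression with common difference 4.
Next gap: 24 days. Feb 2 2006 + 24 days = Feb 26 2006.
Next gap: 28 days. Feb 26 2006 + 28 days = Mar 26 2006.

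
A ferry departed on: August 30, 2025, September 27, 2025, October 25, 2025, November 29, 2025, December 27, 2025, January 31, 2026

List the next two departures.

All Saturdays; the gaps (28, 28, 35, 28, 35) vary with month length.
This is the last Saturday of each month.
February 2026 ends with Saturday February 28, 2026.
Last Saturday of March 2026: March 28, 2026.

February 28, 2026; March 28, 2026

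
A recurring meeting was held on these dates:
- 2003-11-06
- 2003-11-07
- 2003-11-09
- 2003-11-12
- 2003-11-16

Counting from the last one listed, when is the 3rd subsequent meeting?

The spacing grows by 1 each time: 1, 2, 3, 4 days.
Next gap: 5 days. 2003-11-16 + 5 days = 2003-11-21.
Next gap: 6 days. 2003-11-21 + 6 days = 2003-11-27.
Next gap: 7 days. 2003-11-27 + 7 days = 2003-12-04.

2003-12-04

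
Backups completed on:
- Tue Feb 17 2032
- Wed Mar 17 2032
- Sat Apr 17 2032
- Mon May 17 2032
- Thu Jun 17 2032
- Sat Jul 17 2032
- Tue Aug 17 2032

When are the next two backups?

Fri Sep 17 2032, Sun Oct 17 2032

Each date is the 17th; the gaps (29, 31, 30, 31, 30, 31) track the month lengths.
The rule is the 17th of each month.
September 2032: Fri Sep 17 2032.
October 2032: Sun Oct 17 2032.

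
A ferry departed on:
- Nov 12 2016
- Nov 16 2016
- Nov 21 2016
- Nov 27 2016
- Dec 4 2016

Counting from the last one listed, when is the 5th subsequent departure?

The spacing grows by 1 each time: 4, 5, 6, 7 days.
Next gap: 8 days. Dec 4 2016 + 8 days = Dec 12 2016.
Next gap: 9 days. Dec 12 2016 + 9 days = Dec 21 2016.
Next gap: 10 days. Dec 21 2016 + 10 days = Dec 31 2016.
Next gap: 11 days. Dec 31 2016 + 11 days = Jan 11 2017.
Next gap: 12 days. Jan 11 2017 + 12 days = Jan 23 2017.

Jan 23 2017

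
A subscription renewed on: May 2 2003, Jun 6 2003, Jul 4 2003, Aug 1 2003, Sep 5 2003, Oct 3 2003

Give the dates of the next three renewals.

Nov 7 2003, Dec 5 2003, Jan 2 2004

Gaps: 35, 28, 28, 35, 28 days — a mix of 28 and 35. Every date is a Friday.
Each is the 1st Friday of its month.
November 2003 — 1st Friday is Nov 7 2003.
December 2003 — 1st Friday is Dec 5 2003.
1st Friday of January 2004: Jan 2 2004.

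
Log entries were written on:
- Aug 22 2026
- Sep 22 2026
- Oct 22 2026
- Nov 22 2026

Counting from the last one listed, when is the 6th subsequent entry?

Gaps: 31, 30, 31 days — not constant. Every event is on the 22nd of the month.
Pattern: the 22nd of each month.
Next: December 2026 → Dec 22 2026.
Next: January 2027 → Jan 22 2027.
Next: February 2027 → Feb 22 2027.
March 2027: Mar 22 2027.
April 2027: Apr 22 2027.
May 2027: May 22 2027.

May 22 2027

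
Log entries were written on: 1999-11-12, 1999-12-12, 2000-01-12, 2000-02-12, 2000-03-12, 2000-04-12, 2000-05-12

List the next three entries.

2000-06-12, 2000-07-12, 2000-08-12

Each date is the 12th; the gaps (30, 31, 31, 29, 31, 30) track the month lengths.
The rule is the 12th of each month.
June 2000: 2000-06-12.
July 2000: 2000-07-12.
Next: August 2000 → 2000-08-12.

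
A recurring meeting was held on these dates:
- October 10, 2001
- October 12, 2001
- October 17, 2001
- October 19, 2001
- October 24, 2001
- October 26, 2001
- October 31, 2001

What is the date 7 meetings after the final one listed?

Every event lands on a Wednesday or Friday (gaps cycle 2, 5, 2, 5, 2, 5).
So the schedule is: every Wednesday and Friday.
Next Friday: November 2, 2001.
The following Wednesday is November 7, 2001.
Next Friday: November 9, 2001.
Next Wednesday: November 14, 2001.
Next Friday: November 16, 2001.
The following Wednesday is November 21, 2001.
Next Friday: November 23, 2001.

November 23, 2001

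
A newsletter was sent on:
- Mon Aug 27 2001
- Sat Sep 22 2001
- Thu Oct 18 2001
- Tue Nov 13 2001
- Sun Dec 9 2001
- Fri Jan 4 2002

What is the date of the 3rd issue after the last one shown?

Sat Mar 23 2002

Every event comes 26 days after the last (26, 26, 26, 26, 26).
Fri Jan 4 2002 + 26 days = Wed Jan 30 2002.
Wed Jan 30 2002 + 26 days = Mon Feb 25 2002.
Mon Feb 25 2002 + 26 days = Sat Mar 23 2002.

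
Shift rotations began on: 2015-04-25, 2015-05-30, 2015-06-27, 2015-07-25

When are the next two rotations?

Every date is a Saturday; gaps 35, 28, 28 days.
Each is the last Saturday of its month (at least one falls on the 29th or later, ruling out '4th Saturday').
August 2015 ends with Saturday 2015-08-29.
Last Saturday of September 2015: 2015-09-26.

2015-08-29, 2015-09-26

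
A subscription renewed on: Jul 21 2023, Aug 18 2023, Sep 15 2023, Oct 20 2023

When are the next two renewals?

Nov 17 2023, Dec 15 2023

These are Fridays at 28- or 35-day spacing (28, 28, 35).
The pattern: 3rd Friday of the month.
3rd Friday of November 2023: Nov 17 2023.
December 2023 — 3rd Friday is Dec 15 2023.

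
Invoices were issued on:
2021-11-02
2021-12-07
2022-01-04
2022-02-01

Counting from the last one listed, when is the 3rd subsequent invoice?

Gaps: 35, 28, 28 days — a mix of 28 and 35. Every date is a Tuesday.
Each is the 1st Tuesday of its month.
1st Tuesday of March 2022: 2022-03-01.
April 2022 — 1st Tuesday is 2022-04-05.
1st Tuesday of May 2022: 2022-05-03.

2022-05-03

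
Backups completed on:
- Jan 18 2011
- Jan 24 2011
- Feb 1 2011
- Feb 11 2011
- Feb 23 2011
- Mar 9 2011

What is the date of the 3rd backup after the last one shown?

May 2 2011

Intervals are 6, 8, 10, 12, 14 days — an arithmetic progression with common difference 2.
Next gap: 16 days. Mar 9 2011 + 16 days = Mar 25 2011.
Next gap: 18 days. Mar 25 2011 + 18 days = Apr 12 2011.
Next gap: 20 days. Apr 12 2011 + 20 days = May 2 2011.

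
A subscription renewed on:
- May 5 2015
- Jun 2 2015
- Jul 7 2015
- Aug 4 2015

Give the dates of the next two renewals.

All dates are Tuesdays, 28, 35, 28 days apart.
Specifically, the 1st Tuesday of each month.
1st Tuesday of September 2015: Sep 1 2015.
October 2015 — 1st Tuesday is Oct 6 2015.

Sep 1 2015, Oct 6 2015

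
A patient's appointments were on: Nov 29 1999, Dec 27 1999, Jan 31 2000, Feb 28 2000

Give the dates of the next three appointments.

All Mondays; the gaps (28, 35, 28) vary with month length.
This is the last Monday of each month.
March 2000 ends with Monday Mar 27 2000.
April 2000 ends with Monday Apr 24 2000.
May 2000 ends with Monday May 29 2000.

Mar 27 2000, Apr 24 2000, May 29 2000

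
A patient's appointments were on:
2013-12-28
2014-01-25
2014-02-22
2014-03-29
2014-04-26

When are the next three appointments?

Every date is a Saturday; gaps 28, 28, 35, 28 days.
Each is the last Saturday of its month (at least one falls on the 29th or later, ruling out '4th Saturday').
May 2014 ends with Saturday 2014-05-31.
June 2014 ends with Saturday 2014-06-28.
Last Saturday of July 2014: 2014-07-26.

2014-05-31, 2014-06-28, 2014-07-26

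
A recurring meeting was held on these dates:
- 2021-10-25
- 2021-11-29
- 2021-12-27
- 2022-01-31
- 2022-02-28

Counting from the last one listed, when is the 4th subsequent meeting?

2022-06-27

Every date is a Monday; gaps 35, 28, 35, 28 days.
Each is the last Monday of its month (at least one falls on the 29th or later, ruling out '4th Monday').
Last Monday of March 2022: 2022-03-28.
April 2022 ends with Monday 2022-04-25.
May 2022 ends with Monday 2022-05-30.
June 2022 ends with Monday 2022-06-27.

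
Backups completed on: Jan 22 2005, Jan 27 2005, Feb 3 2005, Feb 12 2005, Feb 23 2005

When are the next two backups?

Mar 8 2005, Mar 23 2005

The spacing grows by 2 each time: 5, 7, 9, 11 days.
Next gap: 13 days. Feb 23 2005 + 13 days = Mar 8 2005.
Next gap: 15 days. Mar 8 2005 + 15 days = Mar 23 2005.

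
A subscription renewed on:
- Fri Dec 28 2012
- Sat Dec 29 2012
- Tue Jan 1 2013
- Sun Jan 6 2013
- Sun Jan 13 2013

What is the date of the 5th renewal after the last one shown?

Tue Mar 19 2013

Gaps: 1, 3, 5, 7 days — each gap is 2 larger than the previous one.
Next gap: 9 days. Sun Jan 13 2013 + 9 days = Tue Jan 22 2013.
Next gap: 11 days. Tue Jan 22 2013 + 11 days = Sat Feb 2 2013.
Next gap: 13 days. Sat Feb 2 2013 + 13 days = Fri Feb 15 2013.
Next gap: 15 days. Fri Feb 15 2013 + 15 days = Sat Mar 2 2013.
Next gap: 17 days. Sat Mar 2 2013 + 17 days = Tue Mar 19 2013.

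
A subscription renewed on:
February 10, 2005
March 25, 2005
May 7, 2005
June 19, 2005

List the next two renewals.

Gaps between consecutive events: 43, 43, 43 days — a constant 43-day interval.
June 19, 2005 + 43 days = August 1, 2005.
August 1, 2005 + 43 days = September 13, 2005.

August 1, 2005; September 13, 2005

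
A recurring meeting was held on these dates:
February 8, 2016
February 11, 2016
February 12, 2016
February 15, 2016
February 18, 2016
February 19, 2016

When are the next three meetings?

The gap pattern 3, 1, 3, 3, 1 repeats every 3 events.
These are the Mondays, Thursdays and Fridays of each week.
The following Monday is February 22, 2016.
The following Thursday is February 25, 2016.
Next Friday: February 26, 2016.

February 22, 2016; February 25, 2016; February 26, 2016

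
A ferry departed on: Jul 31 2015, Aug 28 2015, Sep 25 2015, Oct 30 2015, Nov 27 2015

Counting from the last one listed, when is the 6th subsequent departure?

These are Fridays with 28, 28, 35, 28-day gaps.
Each is the final Friday of its month — Jul 31 2015 is past the 28th, so '4th Friday' doesn't fit.
Last Friday of December 2015: Dec 25 2015.
Last Friday of January 2016: Jan 29 2016.
February 2016 ends with Friday Feb 26 2016.
March 2016 ends with Friday Mar 25 2016.
Last Friday of April 2016: Apr 29 2016.
Last Friday of May 2016: May 27 2016.

May 27 2016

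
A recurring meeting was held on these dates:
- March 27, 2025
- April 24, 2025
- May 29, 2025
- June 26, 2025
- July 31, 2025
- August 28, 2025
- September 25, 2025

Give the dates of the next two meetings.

October 30, 2025; November 27, 2025

These are Thursdays with 28, 35, 28, 35, 28, 28-day gaps.
Each is the final Thursday of its month — May 29, 2025 is past the 28th, so '4th Thursday' doesn't fit.
Last Thursday of October 2025: October 30, 2025.
Last Thursday of November 2025: November 27, 2025.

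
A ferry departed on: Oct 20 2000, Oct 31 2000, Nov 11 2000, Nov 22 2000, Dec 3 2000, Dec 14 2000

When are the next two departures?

Dec 25 2000, Jan 5 2001

Every event comes 11 days after the last (11, 11, 11, 11, 11).
Dec 14 2000 + 11 days = Dec 25 2000.
Dec 25 2000 + 11 days = Jan 5 2001.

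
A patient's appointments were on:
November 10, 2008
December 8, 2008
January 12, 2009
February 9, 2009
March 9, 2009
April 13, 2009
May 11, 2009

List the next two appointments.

June 8, 2009; July 13, 2009

All dates are Mondays, 28, 35, 28, 28, 35, 28 days apart.
Specifically, the 2nd Monday of each month.
June 2009 — 2nd Monday is June 8, 2009.
July 2009 — 2nd Monday is July 13, 2009.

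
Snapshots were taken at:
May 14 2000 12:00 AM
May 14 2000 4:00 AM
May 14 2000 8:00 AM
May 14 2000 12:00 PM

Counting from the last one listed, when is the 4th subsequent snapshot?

The interval is a steady 4 hours (4, 4, 4).
May 14 2000 12:00 PM + 4 h = May 14 2000 4:00 PM.
May 14 2000 4:00 PM + 4 h = May 14 2000 8:00 PM.
May 14 2000 8:00 PM + 4 h = May 15 2000 12:00 AM.
May 15 2000 12:00 AM + 4 h = May 15 2000 4:00 AM.

May 15 2000 4:00 AM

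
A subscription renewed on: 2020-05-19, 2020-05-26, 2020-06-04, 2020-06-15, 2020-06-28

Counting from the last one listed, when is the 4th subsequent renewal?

Gaps: 7, 9, 11, 13 days — each gap is 2 larger than the previous one.
Next gap: 15 days. 2020-06-28 + 15 days = 2020-07-13.
Next gap: 17 days. 2020-07-13 + 17 days = 2020-07-30.
Next gap: 19 days. 2020-07-30 + 19 days = 2020-08-18.
Next gap: 21 days. 2020-08-18 + 21 days = 2020-09-08.

2020-09-08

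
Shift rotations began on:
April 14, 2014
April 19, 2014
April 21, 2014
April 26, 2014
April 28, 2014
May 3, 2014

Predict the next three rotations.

The gap pattern 5, 2, 5, 2, 5 repeats every 2 events.
These are the Mondays and Saturdays of each week.
The following Monday is May 5, 2014.
The following Saturday is May 10, 2014.
Next Monday: May 12, 2014.

May 5, 2014; May 10, 2014; May 12, 2014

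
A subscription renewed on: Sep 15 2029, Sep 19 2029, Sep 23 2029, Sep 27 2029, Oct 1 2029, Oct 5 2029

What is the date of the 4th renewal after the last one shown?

Every event comes 4 days after the last (4, 4, 4, 4, 4).
Oct 5 2029 + 4 days = Oct 9 2029.
Oct 9 2029 + 4 days = Oct 13 2029.
Oct 13 2029 + 4 days = Oct 17 2029.
Oct 17 2029 + 4 days = Oct 21 2029.

Oct 21 2029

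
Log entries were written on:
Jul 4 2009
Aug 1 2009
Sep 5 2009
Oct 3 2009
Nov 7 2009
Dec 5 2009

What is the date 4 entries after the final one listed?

Apr 3 2010

All dates are Saturdays, 28, 35, 28, 35, 28 days apart.
Specifically, the 1st Saturday of each month.
January 2010 — 1st Saturday is Jan 2 2010.
1st Saturday of February 2010: Feb 6 2010.
1st Saturday of March 2010: Mar 6 2010.
April 2010 — 1st Saturday is Apr 3 2010.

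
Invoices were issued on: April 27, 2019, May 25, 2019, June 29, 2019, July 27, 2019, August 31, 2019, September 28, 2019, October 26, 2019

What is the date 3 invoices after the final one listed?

Every date is a Saturday; gaps 28, 35, 28, 35, 28, 28 days.
Each is the last Saturday of its month (at least one falls on the 29th or later, ruling out '4th Saturday').
November 2019 ends with Saturday November 30, 2019.
Last Saturday of December 2019: December 28, 2019.
January 2020 ends with Saturday January 25, 2020.

January 25, 2020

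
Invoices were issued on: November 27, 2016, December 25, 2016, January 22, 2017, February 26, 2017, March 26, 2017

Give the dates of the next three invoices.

April 23, 2017; May 28, 2017; June 25, 2017

All dates are Sundays, 28, 28, 35, 28 days apart.
Specifically, the 4th Sunday of each month.
April 2017 — 4th Sunday is April 23, 2017.
May 2017 — 4th Sunday is May 28, 2017.
4th Sunday of June 2017: June 25, 2017.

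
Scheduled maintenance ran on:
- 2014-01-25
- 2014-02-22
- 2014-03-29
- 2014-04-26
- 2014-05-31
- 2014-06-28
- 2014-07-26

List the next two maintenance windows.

All Saturdays; the gaps (28, 35, 28, 35, 28, 28) vary with month length.
This is the last Saturday of each month.
August 2014 ends with Saturday 2014-08-30.
Last Saturday of September 2014: 2014-09-27.

2014-08-30, 2014-09-27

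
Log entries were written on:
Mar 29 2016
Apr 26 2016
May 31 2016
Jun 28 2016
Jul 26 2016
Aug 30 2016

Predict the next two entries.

These are Tuesdays with 28, 35, 28, 28, 35-day gaps.
Each is the final Tuesday of its month — Mar 29 2016 is past the 28th, so '4th Tuesday' doesn't fit.
September 2016 ends with Tuesday Sep 27 2016.
October 2016 ends with Tuesday Oct 25 2016.

Sep 27 2016, Oct 25 2016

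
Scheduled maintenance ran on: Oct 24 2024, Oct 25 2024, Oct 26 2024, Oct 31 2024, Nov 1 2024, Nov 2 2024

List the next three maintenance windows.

The gap pattern 1, 1, 5, 1, 1 repeats every 3 events.
These are the Thursdays, Fridays and Saturdays of each week.
Next Thursday: Nov 7 2024.
The following Friday is Nov 8 2024.
The following Saturday is Nov 9 2024.

Nov 7 2024, Nov 8 2024, Nov 9 2024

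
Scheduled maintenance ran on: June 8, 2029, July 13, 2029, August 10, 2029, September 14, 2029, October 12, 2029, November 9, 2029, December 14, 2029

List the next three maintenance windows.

January 11, 2030; February 8, 2030; March 8, 2030

Gaps: 35, 28, 35, 28, 28, 35 days — a mix of 28 and 35. Every date is a Friday.
Each is the 2nd Friday of its month.
2nd Friday of January 2030: January 11, 2030.
February 2030 — 2nd Friday is February 8, 2030.
March 2030 — 2nd Friday is March 8, 2030.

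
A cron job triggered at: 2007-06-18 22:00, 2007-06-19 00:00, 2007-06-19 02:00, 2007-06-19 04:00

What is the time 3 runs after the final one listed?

Spacing: 2, 2, 2 h — constant 2 h.
2007-06-19 04:00 + 2 h = 2007-06-19 06:00.
2007-06-19 06:00 + 2 h = 2007-06-19 08:00.
2007-06-19 08:00 + 2 h = 2007-06-19 10:00.

2007-06-19 10:00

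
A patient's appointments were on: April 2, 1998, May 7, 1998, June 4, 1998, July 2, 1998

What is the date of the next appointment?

Gaps: 35, 28, 28 days — a mix of 28 and 35. Every date is a Thursday.
Each is the 1st Thursday of its month.
August 1998 — 1st Thursday is August 6, 1998.

August 6, 1998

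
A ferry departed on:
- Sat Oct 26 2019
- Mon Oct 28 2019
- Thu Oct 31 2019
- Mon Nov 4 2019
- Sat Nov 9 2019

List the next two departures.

Fri Nov 15 2019, Fri Nov 22 2019

The spacing grows by 1 each time: 2, 3, 4, 5 days.
Next gap: 6 days. Sat Nov 9 2019 + 6 days = Fri Nov 15 2019.
Next gap: 7 days. Fri Nov 15 2019 + 7 days = Fri Nov 22 2019.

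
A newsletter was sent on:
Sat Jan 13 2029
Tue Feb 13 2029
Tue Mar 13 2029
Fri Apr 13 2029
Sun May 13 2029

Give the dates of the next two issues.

Wed Jun 13 2029, Fri Jul 13 2029

Each date is the 13th; the gaps (31, 28, 31, 30) track the month lengths.
The rule is the 13th of each month.
June 2029: Wed Jun 13 2029.
July 2029: Fri Jul 13 2029.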